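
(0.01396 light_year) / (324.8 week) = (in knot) 1.307e+06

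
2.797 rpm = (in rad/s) 0.2929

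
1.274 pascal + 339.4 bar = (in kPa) 3.394e+04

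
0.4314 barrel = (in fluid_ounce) 2319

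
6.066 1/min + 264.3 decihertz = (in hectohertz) 0.2653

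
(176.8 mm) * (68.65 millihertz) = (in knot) 0.02359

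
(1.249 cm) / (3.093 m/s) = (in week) 6.677e-09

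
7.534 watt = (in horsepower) 0.0101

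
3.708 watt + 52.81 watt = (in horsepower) 0.07579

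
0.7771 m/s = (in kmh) 2.798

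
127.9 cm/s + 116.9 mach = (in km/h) 1.433e+05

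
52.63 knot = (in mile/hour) 60.57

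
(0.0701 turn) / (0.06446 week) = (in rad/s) 1.13e-05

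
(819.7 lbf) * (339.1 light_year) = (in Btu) 1.109e+19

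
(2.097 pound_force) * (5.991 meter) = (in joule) 55.88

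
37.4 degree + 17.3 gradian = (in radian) 0.9245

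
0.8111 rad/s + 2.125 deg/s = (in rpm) 8.1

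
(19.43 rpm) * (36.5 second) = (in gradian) 4728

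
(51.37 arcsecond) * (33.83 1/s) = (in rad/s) 0.008425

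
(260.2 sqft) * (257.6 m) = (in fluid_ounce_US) 2.106e+08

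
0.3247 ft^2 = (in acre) 7.454e-06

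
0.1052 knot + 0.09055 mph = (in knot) 0.1839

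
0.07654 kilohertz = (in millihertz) 7.654e+04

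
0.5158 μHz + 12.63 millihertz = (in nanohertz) 1.263e+07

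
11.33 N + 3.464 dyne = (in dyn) 1.133e+06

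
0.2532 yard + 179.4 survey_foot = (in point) 1.557e+05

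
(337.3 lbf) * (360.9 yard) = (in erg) 4.951e+12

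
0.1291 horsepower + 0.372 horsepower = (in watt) 373.7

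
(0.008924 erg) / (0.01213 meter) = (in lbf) 1.654e-08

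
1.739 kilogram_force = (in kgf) 1.739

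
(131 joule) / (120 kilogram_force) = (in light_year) 1.177e-17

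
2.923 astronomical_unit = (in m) 4.373e+11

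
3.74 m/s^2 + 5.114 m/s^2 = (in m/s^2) 8.854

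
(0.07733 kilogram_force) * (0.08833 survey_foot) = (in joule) 0.02042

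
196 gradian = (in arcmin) 1.058e+04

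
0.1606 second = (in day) 1.859e-06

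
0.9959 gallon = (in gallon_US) 0.9959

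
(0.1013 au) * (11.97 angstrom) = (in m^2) 18.14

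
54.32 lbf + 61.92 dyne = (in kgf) 24.64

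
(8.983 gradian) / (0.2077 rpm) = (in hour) 0.001802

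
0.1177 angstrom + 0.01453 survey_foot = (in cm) 0.4429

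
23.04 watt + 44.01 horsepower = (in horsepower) 44.04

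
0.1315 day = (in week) 0.01879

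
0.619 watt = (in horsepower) 0.0008301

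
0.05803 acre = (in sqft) 2528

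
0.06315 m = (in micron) 6.315e+04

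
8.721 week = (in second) 5.274e+06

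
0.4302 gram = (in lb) 0.0009484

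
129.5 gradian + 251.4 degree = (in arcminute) 2.208e+04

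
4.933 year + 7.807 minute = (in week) 257.2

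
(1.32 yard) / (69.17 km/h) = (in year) 1.992e-09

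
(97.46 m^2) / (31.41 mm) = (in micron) 3.103e+09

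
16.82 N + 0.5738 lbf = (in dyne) 1.937e+06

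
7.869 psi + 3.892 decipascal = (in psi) 7.869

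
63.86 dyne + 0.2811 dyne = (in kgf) 6.541e-05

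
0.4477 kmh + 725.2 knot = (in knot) 725.4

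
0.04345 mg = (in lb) 9.579e-08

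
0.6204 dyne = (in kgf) 6.326e-07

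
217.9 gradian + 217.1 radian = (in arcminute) 7.581e+05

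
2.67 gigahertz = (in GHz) 2.67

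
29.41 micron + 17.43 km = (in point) 4.941e+07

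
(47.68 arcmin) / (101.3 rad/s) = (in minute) 2.282e-06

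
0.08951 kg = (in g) 89.51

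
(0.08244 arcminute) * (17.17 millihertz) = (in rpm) 3.932e-06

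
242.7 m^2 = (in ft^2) 2612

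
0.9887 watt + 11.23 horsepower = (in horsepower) 11.23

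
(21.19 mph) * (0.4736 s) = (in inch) 176.6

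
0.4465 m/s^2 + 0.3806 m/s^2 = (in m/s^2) 0.8271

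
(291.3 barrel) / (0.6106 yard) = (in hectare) 0.008295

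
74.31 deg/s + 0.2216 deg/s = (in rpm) 12.42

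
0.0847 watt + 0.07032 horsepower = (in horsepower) 0.07043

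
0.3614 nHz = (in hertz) 3.614e-10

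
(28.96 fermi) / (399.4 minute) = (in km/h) 4.351e-18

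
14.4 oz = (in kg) 0.4082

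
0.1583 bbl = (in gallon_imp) 5.536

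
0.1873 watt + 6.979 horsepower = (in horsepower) 6.979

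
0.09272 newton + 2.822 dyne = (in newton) 0.09275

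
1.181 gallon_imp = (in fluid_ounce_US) 181.5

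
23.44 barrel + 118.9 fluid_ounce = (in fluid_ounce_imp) 1.313e+05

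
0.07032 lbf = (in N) 0.3128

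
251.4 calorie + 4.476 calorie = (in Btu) 1.015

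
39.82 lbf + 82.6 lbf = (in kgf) 55.53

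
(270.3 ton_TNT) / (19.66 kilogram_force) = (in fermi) 5.866e+24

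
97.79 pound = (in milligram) 4.436e+07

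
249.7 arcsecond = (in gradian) 0.07707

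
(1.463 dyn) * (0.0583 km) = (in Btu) 8.084e-07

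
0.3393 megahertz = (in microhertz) 3.393e+11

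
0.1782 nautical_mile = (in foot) 1083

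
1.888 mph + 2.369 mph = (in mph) 4.257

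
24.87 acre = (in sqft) 1.083e+06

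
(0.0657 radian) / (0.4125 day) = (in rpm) 1.76e-05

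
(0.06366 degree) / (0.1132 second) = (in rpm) 0.09373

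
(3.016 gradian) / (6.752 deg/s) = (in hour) 0.0001117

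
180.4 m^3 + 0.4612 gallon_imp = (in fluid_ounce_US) 6.1e+06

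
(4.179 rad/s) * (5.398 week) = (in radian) 1.364e+07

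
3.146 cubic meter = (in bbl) 19.79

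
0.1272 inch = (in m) 0.003231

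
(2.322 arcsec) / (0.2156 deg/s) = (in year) 9.486e-11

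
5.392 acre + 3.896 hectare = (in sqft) 6.542e+05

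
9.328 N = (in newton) 9.328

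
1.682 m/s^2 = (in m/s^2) 1.682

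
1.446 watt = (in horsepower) 0.001939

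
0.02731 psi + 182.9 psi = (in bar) 12.61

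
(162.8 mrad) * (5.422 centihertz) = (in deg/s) 0.5058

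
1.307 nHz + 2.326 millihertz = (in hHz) 2.326e-05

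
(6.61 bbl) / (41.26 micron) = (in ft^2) 2.742e+05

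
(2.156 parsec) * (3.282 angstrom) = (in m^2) 2.183e+07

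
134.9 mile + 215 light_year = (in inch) 8.008e+19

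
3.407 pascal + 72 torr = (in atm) 0.09477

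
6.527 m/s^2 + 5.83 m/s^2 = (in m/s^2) 12.36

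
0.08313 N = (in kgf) 0.008477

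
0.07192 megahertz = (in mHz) 7.192e+07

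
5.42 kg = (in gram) 5420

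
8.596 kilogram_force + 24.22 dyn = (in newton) 84.3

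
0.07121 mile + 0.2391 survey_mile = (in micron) 4.994e+08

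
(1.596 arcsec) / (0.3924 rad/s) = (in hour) 5.477e-09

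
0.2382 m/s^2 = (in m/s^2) 0.2382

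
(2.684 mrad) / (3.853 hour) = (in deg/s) 1.109e-05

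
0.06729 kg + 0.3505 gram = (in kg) 0.06764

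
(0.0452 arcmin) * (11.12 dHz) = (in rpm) 0.0001396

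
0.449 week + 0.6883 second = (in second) 2.716e+05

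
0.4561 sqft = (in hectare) 4.237e-06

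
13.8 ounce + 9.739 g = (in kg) 0.401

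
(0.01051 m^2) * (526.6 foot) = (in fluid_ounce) 5.704e+04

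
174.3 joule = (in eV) 1.088e+21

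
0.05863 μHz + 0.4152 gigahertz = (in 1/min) 2.491e+10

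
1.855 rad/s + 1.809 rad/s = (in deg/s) 209.9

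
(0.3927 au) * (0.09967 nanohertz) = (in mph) 13.1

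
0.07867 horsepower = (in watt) 58.66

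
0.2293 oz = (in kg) 0.006501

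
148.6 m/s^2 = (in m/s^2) 148.6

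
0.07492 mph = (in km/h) 0.1206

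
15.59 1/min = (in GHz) 2.598e-10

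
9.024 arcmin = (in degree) 0.1504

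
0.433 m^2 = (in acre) 0.000107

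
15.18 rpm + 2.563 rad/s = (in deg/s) 237.9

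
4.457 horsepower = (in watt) 3324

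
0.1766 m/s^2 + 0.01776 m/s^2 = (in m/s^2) 0.1944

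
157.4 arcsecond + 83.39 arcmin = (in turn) 0.003982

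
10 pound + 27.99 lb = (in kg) 17.23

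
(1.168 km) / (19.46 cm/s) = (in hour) 1.667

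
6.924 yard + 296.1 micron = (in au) 4.232e-11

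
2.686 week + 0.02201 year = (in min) 3.864e+04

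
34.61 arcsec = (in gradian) 0.01068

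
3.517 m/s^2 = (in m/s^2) 3.517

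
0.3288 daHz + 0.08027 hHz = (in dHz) 113.1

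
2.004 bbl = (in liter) 318.6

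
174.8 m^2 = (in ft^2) 1882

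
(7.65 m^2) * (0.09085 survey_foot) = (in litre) 211.8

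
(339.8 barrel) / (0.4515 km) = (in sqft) 1.288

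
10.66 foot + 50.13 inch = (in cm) 452.2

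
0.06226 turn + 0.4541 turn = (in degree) 185.9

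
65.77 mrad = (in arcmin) 226.1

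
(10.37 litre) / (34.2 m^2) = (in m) 0.0003032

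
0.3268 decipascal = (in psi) 4.74e-06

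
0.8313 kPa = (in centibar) 0.8313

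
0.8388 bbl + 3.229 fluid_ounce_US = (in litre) 133.5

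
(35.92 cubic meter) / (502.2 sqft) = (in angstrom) 7.699e+09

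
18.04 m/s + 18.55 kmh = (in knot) 45.08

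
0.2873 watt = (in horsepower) 0.0003853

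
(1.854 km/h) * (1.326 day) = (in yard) 6.453e+04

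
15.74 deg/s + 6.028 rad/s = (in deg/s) 361.1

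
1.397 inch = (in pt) 100.6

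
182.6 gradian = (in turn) 0.4565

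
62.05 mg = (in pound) 0.0001368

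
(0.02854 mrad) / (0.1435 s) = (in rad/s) 0.0001989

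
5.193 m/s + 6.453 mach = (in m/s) 2202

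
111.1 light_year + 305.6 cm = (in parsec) 34.06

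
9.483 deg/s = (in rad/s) 0.1655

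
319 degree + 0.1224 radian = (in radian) 5.69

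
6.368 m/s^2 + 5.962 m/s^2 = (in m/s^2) 12.33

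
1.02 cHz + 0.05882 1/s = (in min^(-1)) 4.141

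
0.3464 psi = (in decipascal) 2.388e+04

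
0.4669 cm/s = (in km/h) 0.01681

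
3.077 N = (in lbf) 0.6917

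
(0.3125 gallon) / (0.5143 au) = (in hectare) 1.538e-18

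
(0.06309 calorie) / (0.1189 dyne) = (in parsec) 7.195e-12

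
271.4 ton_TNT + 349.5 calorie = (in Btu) 1.076e+09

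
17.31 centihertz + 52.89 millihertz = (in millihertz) 226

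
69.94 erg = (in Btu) 6.629e-09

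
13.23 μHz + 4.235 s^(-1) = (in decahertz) 0.4235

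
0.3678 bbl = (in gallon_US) 15.45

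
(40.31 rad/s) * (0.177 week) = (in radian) 4.315e+06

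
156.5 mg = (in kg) 0.0001565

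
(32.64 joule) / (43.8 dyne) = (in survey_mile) 46.3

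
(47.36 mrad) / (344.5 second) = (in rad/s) 0.0001375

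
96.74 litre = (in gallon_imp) 21.28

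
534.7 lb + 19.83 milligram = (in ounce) 8555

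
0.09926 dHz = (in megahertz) 9.926e-09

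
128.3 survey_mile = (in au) 1.38e-06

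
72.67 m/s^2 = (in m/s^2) 72.67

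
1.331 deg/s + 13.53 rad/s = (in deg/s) 776.5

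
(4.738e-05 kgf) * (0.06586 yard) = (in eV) 1.746e+14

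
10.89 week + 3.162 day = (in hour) 1905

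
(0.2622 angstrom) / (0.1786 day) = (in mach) 4.99e-18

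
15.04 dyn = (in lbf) 3.381e-05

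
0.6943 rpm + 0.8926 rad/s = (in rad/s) 0.9653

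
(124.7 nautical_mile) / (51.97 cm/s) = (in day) 5.143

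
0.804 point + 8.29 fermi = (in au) 1.896e-15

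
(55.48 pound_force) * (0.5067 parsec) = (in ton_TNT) 9.222e+08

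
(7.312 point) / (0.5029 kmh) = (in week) 3.053e-08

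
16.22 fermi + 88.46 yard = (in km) 0.08089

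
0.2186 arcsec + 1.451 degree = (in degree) 1.451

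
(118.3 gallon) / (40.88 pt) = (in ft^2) 334.2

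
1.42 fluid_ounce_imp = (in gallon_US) 0.01066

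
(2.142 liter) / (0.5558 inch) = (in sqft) 1.633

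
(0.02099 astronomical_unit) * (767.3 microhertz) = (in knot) 4.683e+06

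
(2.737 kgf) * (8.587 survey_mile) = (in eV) 2.315e+24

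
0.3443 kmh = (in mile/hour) 0.2139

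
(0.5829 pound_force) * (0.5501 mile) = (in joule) 2295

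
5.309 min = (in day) 0.003687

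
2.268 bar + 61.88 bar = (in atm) 63.31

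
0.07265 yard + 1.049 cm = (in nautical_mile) 4.153e-05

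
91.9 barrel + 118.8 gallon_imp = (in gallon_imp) 3333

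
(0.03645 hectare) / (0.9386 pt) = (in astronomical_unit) 7.359e-06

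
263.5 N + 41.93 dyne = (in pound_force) 59.24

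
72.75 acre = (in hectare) 29.44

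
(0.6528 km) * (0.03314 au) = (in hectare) 3.236e+08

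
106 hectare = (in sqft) 1.141e+07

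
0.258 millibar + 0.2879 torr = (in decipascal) 641.8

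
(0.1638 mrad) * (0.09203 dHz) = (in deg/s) 8.637e-05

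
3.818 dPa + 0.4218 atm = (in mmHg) 320.6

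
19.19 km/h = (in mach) 0.01566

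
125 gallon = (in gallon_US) 125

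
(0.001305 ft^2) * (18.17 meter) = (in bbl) 0.01386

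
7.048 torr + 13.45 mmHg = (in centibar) 2.733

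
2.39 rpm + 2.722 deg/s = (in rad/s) 0.2978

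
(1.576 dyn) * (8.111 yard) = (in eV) 7.296e+14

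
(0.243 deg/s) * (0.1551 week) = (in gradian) 2.533e+04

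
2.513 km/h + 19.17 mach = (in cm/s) 6.528e+05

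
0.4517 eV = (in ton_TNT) 1.73e-29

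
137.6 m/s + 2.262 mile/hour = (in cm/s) 1.386e+04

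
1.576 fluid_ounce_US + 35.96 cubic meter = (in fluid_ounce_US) 1.216e+06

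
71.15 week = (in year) 1.365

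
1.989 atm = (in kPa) 201.5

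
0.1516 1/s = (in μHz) 1.516e+05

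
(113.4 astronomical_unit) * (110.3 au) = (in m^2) 2.799e+26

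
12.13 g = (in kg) 0.01213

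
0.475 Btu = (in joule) 501.2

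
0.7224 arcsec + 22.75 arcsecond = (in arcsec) 23.47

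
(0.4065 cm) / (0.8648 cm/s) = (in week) 7.772e-07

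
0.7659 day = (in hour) 18.38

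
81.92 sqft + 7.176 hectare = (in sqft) 7.725e+05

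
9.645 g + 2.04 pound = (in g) 935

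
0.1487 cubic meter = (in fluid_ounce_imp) 5234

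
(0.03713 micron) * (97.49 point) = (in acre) 3.156e-13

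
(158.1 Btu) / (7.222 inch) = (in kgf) 9.272e+04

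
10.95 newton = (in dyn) 1.095e+06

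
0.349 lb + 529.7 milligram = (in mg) 1.588e+05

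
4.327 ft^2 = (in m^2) 0.402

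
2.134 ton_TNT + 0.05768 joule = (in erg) 8.929e+16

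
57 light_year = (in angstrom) 5.393e+27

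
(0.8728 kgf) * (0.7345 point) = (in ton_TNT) 5.301e-13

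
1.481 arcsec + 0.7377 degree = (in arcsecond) 2657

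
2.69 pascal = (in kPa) 0.00269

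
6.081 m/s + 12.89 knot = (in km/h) 45.76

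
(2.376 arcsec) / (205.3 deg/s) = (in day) 3.721e-11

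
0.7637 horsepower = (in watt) 569.5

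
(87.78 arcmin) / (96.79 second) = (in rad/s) 0.0002638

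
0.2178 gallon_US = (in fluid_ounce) 27.88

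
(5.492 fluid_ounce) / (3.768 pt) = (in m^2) 0.1222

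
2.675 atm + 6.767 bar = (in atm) 9.354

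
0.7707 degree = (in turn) 0.002141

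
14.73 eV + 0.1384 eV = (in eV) 14.87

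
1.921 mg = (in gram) 0.001921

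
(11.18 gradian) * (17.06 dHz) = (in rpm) 2.861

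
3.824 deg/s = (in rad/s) 0.06674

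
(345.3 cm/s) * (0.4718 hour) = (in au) 3.92e-08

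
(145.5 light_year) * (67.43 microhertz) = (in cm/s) 9.282e+15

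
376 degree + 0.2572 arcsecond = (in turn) 1.044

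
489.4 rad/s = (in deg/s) 2.804e+04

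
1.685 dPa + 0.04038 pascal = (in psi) 3.03e-05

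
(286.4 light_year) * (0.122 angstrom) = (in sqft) 3.558e+08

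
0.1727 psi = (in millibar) 11.91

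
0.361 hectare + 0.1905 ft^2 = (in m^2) 3610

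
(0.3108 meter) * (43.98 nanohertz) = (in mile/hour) 3.058e-08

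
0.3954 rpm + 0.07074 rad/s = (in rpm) 1.071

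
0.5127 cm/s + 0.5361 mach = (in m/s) 182.5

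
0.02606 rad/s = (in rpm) 0.2489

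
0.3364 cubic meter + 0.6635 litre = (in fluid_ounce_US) 1.14e+04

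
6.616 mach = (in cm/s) 2.253e+05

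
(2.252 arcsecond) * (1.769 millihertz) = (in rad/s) 1.931e-08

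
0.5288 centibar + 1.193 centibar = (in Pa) 1722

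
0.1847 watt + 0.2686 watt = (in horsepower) 0.0006079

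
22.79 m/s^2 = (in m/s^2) 22.79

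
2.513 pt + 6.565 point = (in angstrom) 3.203e+07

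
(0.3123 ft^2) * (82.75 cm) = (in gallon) 6.342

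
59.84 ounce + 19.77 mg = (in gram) 1696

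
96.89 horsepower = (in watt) 7.225e+04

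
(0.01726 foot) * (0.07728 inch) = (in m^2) 1.033e-05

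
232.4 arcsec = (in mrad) 1.127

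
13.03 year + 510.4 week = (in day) 8329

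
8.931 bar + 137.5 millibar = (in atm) 8.95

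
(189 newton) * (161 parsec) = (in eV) 5.86e+39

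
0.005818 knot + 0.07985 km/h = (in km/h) 0.09062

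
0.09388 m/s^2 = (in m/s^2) 0.09388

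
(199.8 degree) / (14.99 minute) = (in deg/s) 0.2221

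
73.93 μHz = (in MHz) 7.393e-11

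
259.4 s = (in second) 259.4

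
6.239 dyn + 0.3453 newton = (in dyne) 3.454e+04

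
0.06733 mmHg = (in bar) 8.977e-05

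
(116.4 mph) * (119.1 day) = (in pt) 1.518e+12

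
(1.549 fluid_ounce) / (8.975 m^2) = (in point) 0.01447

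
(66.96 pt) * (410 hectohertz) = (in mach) 2.844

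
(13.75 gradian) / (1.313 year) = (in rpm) 4.981e-08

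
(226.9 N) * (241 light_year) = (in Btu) 4.903e+17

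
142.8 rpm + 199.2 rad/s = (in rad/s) 214.2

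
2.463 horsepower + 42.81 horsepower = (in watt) 3.376e+04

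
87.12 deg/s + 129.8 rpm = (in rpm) 144.3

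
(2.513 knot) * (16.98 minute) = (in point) 3.734e+06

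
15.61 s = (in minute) 0.2602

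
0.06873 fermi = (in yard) 7.516e-17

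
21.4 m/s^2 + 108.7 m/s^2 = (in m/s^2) 130.1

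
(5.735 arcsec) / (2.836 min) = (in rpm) 1.56e-06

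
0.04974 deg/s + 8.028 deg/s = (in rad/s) 0.141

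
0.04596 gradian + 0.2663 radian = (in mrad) 267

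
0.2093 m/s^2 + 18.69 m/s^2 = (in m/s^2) 18.9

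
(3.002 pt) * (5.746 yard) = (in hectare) 5.564e-07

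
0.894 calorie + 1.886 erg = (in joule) 3.74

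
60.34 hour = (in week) 0.3592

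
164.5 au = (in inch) 9.689e+14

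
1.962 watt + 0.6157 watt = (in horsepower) 0.003457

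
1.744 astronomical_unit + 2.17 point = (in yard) 2.853e+11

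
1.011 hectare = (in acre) 2.498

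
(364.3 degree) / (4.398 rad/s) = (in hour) 0.0004016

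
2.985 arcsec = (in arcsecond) 2.985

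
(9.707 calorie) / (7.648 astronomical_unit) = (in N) 3.55e-11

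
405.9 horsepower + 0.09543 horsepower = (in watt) 3.028e+05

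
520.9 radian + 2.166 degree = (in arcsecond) 1.075e+08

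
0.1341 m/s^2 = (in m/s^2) 0.1341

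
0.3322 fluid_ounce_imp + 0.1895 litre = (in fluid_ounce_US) 6.727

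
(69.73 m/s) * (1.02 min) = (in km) 4.267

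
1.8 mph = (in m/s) 0.8047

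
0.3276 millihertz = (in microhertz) 327.6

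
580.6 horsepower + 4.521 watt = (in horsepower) 580.6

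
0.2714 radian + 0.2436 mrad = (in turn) 0.04323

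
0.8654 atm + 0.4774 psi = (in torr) 682.4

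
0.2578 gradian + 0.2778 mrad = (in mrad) 4.327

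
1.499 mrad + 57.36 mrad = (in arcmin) 202.3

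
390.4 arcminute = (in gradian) 7.23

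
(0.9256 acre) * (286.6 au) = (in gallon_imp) 3.533e+19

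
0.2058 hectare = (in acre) 0.5085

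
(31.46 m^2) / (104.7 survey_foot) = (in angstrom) 9.858e+09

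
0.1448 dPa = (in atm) 1.429e-07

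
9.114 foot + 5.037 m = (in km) 0.007815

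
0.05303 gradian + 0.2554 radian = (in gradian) 16.31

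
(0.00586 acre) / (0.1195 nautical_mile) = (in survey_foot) 0.3516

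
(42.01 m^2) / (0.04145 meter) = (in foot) 3325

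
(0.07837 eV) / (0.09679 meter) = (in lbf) 2.916e-20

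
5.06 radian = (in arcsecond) 1.044e+06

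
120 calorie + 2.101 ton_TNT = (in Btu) 8.332e+06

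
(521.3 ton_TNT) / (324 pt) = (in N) 1.908e+13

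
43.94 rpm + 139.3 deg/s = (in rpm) 67.16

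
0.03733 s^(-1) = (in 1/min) 2.24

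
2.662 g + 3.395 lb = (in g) 1543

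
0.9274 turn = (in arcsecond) 1.202e+06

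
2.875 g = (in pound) 0.006338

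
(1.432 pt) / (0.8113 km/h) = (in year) 7.108e-11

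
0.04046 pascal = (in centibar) 4.046e-05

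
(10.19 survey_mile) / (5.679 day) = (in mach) 9.816e-05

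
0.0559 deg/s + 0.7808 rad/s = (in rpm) 7.465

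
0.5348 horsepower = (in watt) 398.8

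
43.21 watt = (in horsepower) 0.05795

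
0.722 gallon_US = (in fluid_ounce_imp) 96.19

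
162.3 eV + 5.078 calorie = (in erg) 2.125e+08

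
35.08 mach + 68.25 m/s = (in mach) 35.28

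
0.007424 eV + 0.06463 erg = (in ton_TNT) 1.545e-18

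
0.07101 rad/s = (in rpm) 0.6781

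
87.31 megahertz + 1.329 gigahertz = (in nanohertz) 1.416e+18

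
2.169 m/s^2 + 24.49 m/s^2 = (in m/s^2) 26.66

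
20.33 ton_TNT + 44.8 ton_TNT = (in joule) 2.725e+11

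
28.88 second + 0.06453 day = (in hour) 1.557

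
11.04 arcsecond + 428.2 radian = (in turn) 68.15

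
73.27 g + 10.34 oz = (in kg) 0.3664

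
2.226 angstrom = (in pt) 6.31e-07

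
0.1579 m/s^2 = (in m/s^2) 0.1579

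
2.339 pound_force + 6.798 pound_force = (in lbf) 9.137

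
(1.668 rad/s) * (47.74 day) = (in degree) 3.942e+08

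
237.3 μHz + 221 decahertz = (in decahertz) 221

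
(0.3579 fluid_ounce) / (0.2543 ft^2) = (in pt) 1.27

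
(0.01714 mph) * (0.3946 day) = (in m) 261.2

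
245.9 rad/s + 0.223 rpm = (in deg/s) 1.409e+04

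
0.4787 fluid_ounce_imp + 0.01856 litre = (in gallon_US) 0.008496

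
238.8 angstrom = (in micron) 0.02388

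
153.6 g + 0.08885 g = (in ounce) 5.421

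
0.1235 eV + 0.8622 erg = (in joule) 8.622e-08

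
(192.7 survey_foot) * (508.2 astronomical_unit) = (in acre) 1.103e+12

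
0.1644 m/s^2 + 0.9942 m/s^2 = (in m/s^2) 1.159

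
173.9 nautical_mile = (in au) 2.153e-06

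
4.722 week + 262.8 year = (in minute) 1.382e+08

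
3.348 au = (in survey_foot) 1.643e+12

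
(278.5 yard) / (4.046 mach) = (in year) 5.862e-09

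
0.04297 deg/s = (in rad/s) 0.00075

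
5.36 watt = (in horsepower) 0.007188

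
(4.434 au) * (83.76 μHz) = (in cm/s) 5.556e+09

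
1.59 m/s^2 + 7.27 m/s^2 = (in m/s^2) 8.86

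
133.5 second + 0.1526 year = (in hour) 1337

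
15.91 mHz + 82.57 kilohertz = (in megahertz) 0.08257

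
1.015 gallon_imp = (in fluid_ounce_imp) 162.4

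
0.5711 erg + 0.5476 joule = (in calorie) 0.1309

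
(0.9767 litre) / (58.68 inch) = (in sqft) 0.007054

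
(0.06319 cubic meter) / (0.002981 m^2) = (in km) 0.0212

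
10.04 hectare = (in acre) 24.81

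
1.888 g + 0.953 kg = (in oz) 33.68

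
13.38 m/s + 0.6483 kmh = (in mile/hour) 30.33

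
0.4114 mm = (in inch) 0.0162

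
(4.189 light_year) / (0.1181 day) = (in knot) 7.55e+12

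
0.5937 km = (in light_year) 6.275e-14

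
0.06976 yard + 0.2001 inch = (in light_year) 7.28e-18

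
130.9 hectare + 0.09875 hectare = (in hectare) 131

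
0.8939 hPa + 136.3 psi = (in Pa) 9.398e+05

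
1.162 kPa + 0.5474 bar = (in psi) 8.108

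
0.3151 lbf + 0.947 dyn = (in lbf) 0.3151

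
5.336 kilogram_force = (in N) 52.33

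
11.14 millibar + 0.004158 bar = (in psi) 0.2219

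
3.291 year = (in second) 1.038e+08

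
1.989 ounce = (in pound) 0.1243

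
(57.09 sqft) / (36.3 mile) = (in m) 9.079e-05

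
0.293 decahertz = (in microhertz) 2.93e+06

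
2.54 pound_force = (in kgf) 1.152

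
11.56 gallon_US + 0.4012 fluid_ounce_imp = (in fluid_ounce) 1480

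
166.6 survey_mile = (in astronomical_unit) 1.792e-06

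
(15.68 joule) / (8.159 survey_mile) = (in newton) 0.001194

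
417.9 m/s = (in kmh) 1504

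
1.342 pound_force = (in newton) 5.97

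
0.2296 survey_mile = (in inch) 1.455e+04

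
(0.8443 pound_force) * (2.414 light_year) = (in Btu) 8.13e+13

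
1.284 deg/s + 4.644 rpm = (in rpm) 4.858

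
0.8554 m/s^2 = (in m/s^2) 0.8554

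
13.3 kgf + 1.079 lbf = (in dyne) 1.352e+07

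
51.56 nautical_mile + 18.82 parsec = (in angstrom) 5.807e+27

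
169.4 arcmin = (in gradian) 3.137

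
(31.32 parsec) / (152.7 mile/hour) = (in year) 4.489e+08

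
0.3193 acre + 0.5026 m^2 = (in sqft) 1.391e+04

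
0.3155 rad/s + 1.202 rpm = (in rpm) 4.215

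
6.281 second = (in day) 7.27e-05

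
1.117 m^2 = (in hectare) 0.0001117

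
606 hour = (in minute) 3.636e+04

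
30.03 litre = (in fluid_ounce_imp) 1057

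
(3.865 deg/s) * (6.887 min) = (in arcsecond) 5.75e+06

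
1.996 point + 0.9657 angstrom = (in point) 1.996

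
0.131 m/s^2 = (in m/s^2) 0.131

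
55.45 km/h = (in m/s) 15.4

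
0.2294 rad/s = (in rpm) 2.191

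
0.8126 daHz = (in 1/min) 487.6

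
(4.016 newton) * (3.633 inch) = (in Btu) 0.0003513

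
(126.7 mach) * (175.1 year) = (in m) 2.382e+14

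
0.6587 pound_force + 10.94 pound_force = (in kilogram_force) 5.261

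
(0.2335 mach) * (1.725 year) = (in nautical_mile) 2.335e+06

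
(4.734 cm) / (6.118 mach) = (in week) 3.757e-11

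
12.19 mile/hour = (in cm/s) 544.9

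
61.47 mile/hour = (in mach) 0.0807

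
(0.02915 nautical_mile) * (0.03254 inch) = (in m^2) 0.04462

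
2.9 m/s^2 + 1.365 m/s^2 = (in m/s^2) 4.265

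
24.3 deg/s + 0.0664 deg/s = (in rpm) 4.061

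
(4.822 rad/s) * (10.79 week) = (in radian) 3.147e+07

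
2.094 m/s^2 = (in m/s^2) 2.094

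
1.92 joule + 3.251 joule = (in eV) 3.227e+19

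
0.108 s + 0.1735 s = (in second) 0.2815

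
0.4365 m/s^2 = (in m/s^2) 0.4365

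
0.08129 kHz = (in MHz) 8.129e-05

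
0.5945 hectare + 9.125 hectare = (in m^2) 9.72e+04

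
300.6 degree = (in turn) 0.835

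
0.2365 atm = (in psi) 3.476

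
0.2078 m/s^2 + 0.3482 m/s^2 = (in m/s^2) 0.556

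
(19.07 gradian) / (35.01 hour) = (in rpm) 2.27e-05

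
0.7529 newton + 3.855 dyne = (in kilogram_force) 0.07678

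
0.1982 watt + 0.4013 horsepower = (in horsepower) 0.4016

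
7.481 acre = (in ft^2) 3.259e+05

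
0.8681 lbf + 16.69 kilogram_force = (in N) 167.5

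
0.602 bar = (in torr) 451.5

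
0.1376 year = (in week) 7.175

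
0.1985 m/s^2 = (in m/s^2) 0.1985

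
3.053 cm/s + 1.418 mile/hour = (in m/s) 0.6644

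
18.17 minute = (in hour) 0.3028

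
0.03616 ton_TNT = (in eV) 9.443e+26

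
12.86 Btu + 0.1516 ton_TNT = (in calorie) 1.516e+08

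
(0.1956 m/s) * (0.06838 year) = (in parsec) 1.367e-11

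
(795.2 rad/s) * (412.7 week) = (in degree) 1.137e+13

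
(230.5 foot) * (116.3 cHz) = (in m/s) 81.71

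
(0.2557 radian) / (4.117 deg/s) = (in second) 3.559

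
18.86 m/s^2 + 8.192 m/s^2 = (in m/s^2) 27.05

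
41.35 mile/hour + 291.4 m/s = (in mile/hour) 693.2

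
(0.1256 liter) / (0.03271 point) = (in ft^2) 117.2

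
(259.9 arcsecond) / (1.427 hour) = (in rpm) 2.342e-06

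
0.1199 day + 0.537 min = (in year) 0.0003295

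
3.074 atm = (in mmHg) 2336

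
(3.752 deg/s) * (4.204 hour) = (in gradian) 6.309e+04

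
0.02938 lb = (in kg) 0.01333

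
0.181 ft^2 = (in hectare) 1.682e-06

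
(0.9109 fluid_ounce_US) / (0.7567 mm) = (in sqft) 0.3832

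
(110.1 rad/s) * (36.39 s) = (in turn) 637.7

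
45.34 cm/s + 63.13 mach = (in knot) 4.179e+04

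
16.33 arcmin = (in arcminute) 16.33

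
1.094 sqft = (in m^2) 0.1016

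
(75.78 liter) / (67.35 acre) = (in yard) 3.041e-07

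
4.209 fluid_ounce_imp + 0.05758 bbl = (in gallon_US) 2.45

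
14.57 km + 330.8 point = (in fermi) 1.457e+19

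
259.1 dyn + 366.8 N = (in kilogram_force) 37.4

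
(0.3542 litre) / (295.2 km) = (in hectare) 1.2e-13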